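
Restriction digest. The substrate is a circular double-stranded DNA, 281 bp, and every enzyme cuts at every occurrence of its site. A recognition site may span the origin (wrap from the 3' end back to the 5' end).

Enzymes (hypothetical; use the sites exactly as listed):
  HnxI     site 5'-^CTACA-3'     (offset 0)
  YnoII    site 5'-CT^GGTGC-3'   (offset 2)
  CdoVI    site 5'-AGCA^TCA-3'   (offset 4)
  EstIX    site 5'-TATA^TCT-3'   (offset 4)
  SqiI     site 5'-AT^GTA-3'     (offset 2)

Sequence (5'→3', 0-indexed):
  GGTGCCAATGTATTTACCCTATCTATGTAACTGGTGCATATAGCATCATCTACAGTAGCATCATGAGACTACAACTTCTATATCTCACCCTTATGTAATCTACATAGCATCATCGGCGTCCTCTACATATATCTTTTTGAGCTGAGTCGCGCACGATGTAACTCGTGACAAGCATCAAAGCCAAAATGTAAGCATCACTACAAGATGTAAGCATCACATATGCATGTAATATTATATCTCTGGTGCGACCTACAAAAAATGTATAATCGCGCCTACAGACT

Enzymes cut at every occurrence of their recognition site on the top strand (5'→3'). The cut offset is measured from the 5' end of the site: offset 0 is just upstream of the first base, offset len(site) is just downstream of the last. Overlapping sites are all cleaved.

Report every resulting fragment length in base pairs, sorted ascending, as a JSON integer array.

[3,4,5,5,6,7,7,8,8,9,9,9,9,10,11,11,11,12,12,12,13,13,13,14,17,17,26]

Scan for sites:
  HnxI CTACA/0: at [49, 68, 99, 122, 197, 249, 272] ⇒ [49, 68, 99, 122, 197, 249, 272]
  YnoII CTGGTGC/2: at [30, 239, 279] ⇒ [0, 32, 241]
  CdoVI AGCATCA/4: at [41, 56, 105, 170, 190, 209] ⇒ [45, 60, 109, 174, 194, 213]
  EstIX TATATCT/4: at [78, 127, 232] ⇒ [82, 131, 236]
  SqiI ATGTA/2: at [7, 24, 92, 155, 185, 204, 223, 258] ⇒ [9, 26, 94, 157, 187, 206, 225, 260]

Pooled cuts: [0, 9, 26, 32, 45, 49, 60, 68, 82, 94, 99, 109, 122, 131, 157, 174, 187, 194, 197, 206, 213, 225, 236, 241, 249, 260, 272]

Fragments:
  0→9: 9 bp
  9→26: 17 bp
  26→32: 6 bp
  32→45: 13 bp
  45→49: 4 bp
  49→60: 11 bp
  60→68: 8 bp
  68→82: 14 bp
  82→94: 12 bp
  94→99: 5 bp
  99→109: 10 bp
  109→122: 13 bp
  122→131: 9 bp
  131→157: 26 bp
  157→174: 17 bp
  174→187: 13 bp
  187→194: 7 bp
  194→197: 3 bp
  197→206: 9 bp
  206→213: 7 bp
  213→225: 12 bp
  225→236: 11 bp
  236→241: 5 bp
  241→249: 8 bp
  249→260: 11 bp
  260→272: 12 bp
  272→0 (wrap): 281-272+0 = 9 bp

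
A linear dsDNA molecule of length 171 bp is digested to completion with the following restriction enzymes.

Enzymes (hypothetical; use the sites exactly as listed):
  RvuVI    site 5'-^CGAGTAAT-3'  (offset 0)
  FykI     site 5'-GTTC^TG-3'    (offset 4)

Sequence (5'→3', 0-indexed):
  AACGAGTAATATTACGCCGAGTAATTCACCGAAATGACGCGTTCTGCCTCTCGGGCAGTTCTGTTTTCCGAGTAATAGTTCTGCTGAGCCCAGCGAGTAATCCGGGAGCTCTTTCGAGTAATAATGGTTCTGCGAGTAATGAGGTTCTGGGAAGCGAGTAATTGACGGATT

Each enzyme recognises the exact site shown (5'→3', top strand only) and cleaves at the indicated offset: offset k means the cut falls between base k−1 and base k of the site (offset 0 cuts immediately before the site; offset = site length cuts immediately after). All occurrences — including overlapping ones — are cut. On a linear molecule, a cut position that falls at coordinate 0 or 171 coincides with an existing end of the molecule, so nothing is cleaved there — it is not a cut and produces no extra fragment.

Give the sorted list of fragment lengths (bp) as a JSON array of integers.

[2,2,7,7,12,13,15,15,16,17,17,21,27]

Scan for sites:
  RvuVI (CGAGTAAT, off=0): starts [2, 17, 68, 93, 114, 132, 154] → cuts [2, 17, 68, 93, 114, 132, 154]
  FykI (GTTCTG, off=4): starts [40, 57, 77, 126, 143] → cuts [44, 61, 81, 130, 147]

All cut coordinates (distinct, sorted): [2, 17, 44, 61, 68, 81, 93, 114, 130, 132, 147, 154]

Fragments:
  [0,2): 2 bp
  [2,17): 15 bp
  [17,44): 27 bp
  [44,61): 17 bp
  [61,68): 7 bp
  [68,81): 13 bp
  [81,93): 12 bp
  [93,114): 21 bp
  [114,130): 16 bp
  [130,132): 2 bp
  [132,147): 15 bp
  [147,154): 7 bp
  [154,171): 17 bp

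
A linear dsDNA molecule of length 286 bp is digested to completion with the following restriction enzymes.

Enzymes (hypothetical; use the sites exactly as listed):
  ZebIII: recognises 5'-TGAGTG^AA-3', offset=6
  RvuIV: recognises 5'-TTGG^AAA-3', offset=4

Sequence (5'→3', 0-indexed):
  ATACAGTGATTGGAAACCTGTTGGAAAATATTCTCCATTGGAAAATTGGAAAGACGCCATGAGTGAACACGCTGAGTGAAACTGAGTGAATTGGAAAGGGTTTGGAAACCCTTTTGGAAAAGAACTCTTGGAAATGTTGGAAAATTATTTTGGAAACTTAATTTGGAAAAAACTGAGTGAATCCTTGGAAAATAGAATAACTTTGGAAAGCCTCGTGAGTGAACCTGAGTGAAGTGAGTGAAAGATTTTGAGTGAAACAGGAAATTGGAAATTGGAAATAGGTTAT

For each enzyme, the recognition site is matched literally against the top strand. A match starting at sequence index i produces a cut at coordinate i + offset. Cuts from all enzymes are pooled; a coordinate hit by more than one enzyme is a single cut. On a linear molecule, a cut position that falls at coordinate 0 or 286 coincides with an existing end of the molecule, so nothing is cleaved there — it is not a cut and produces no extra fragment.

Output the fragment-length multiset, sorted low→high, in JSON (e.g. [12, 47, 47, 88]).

Scan for sites:
  ZebIII (TGAGTGAA, off=6): starts [59, 72, 82, 173, 215, 225, 234, 248] → cuts [65, 78, 88, 179, 221, 231, 240, 254]
  RvuIV (TTGGAAA, off=4): starts [9, 20, 37, 45, 90, 101, 113, 127, 136, 149, 162, 184, 202, 264, 271] → cuts [13, 24, 41, 49, 94, 105, 117, 131, 140, 153, 166, 188, 206, 268, 275]

All cut coordinates (distinct, sorted): [13, 24, 41, 49, 65, 78, 88, 94, 105, 117, 131, 140, 153, 166, 179, 188, 206, 221, 231, 240, 254, 268, 275]

Fragment lengths:
  [0,13): 13 bp
  [13,24): 11 bp
  [24,41): 17 bp
  [41,49): 8 bp
  [49,65): 16 bp
  [65,78): 13 bp
  [78,88): 10 bp
  [88,94): 6 bp
  [94,105): 11 bp
  [105,117): 12 bp
  [117,131): 14 bp
  [131,140): 9 bp
  [140,153): 13 bp
  [153,166): 13 bp
  [166,179): 13 bp
  [179,188): 9 bp
  [188,206): 18 bp
  [206,221): 15 bp
  [221,231): 10 bp
  [231,240): 9 bp
  [240,254): 14 bp
  [254,268): 14 bp
  [268,275): 7 bp
  [275,286): 11 bp

[6,7,8,9,9,9,10,10,11,11,11,12,13,13,13,13,13,14,14,14,15,16,17,18]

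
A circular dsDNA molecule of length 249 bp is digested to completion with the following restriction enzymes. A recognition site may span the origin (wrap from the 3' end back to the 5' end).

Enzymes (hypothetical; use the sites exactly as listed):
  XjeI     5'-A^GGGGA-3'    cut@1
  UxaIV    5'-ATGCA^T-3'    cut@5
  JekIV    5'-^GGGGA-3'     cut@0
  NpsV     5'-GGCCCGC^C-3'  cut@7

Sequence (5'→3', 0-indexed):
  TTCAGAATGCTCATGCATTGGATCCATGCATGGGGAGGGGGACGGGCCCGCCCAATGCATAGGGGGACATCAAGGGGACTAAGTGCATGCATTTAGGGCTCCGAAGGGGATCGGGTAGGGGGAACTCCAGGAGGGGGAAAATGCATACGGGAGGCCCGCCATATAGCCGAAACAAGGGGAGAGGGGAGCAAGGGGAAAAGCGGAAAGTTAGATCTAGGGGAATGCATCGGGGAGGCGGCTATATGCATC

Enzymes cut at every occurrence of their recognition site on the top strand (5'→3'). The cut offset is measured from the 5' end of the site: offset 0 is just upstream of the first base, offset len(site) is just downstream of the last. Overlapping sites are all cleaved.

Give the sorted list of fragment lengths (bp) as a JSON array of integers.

Scan for sites:
  XjeI AGGGGA/1: at [72, 104, 174, 181, 190, 215] ⇒ [73, 105, 175, 182, 191, 216]
  UxaIV ATGCAT/5: at [12, 25, 54, 86, 140, 221, 242] ⇒ [17, 30, 59, 91, 145, 226, 247]
  JekIV GGGGA/0: at [31, 37, 62, 73, 105, 118, 133, 175, 182, 191, 216, 228] ⇒ [31, 37, 62, 73, 105, 118, 133, 175, 182, 191, 216, 228]
  NpsV GGCCCGCC/7: at [44, 152] ⇒ [51, 159]

All cut coordinates (distinct, sorted): [17, 30, 31, 37, 51, 59, 62, 73, 91, 105, 118, 133, 145, 159, 175, 182, 191, 216, 226, 228, 247]

Fragment lengths:
  17→30: 13 bp
  30→31: 1 bp
  31→37: 6 bp
  37→51: 14 bp
  51→59: 8 bp
  59→62: 3 bp
  62→73: 11 bp
  73→91: 18 bp
  91→105: 14 bp
  105→118: 13 bp
  118→133: 15 bp
  133→145: 12 bp
  145→159: 14 bp
  159→175: 16 bp
  175→182: 7 bp
  182→191: 9 bp
  191→216: 25 bp
  216→226: 10 bp
  226→228: 2 bp
  228→247: 19 bp
  247→17 (wrap): 249-247+17 = 19 bp

[1,2,3,6,7,8,9,10,11,12,13,13,14,14,14,15,16,18,19,19,25]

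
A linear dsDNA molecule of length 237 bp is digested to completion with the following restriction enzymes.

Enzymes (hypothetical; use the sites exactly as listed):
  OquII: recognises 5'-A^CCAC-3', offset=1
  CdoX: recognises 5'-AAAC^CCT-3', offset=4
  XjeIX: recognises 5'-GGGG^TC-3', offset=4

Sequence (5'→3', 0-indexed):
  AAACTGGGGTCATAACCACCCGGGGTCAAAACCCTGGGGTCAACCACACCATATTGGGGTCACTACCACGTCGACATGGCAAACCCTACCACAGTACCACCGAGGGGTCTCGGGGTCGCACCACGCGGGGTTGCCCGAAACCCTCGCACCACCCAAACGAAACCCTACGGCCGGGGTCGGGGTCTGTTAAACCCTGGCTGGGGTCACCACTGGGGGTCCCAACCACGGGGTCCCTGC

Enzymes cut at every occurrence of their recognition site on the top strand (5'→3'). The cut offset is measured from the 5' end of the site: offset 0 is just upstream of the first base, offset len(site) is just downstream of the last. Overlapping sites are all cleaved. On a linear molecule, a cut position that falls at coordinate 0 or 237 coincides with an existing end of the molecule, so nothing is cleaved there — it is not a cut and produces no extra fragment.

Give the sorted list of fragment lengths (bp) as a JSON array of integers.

[3,4,4,5,6,6,6,6,7,7,7,7,8,8,8,9,10,10,10,11,11,13,15,16,19,21]

Scan for sites:
  OquII ACCAC/1: at [14, 42, 64, 87, 95, 119, 147, 205, 221] ⇒ [15, 43, 65, 88, 96, 120, 148, 206, 222]
  CdoX AAACCCT/4: at [28, 80, 137, 159, 188] ⇒ [32, 84, 141, 163, 192]
  XjeIX GGGGTC/4: at [5, 21, 35, 55, 103, 111, 172, 178, 199, 212, 226] ⇒ [9, 25, 39, 59, 107, 115, 176, 182, 203, 216, 230]

All cut coordinates (distinct, sorted): [9, 15, 25, 32, 39, 43, 59, 65, 84, 88, 96, 107, 115, 120, 141, 148, 163, 176, 182, 192, 203, 206, 216, 222, 230]

Fragments:
  [0,9): 9 bp
  [9,15): 6 bp
  [15,25): 10 bp
  [25,32): 7 bp
  [32,39): 7 bp
  [39,43): 4 bp
  [43,59): 16 bp
  [59,65): 6 bp
  [65,84): 19 bp
  [84,88): 4 bp
  [88,96): 8 bp
  [96,107): 11 bp
  [107,115): 8 bp
  [115,120): 5 bp
  [120,141): 21 bp
  [141,148): 7 bp
  [148,163): 15 bp
  [163,176): 13 bp
  [176,182): 6 bp
  [182,192): 10 bp
  [192,203): 11 bp
  [203,206): 3 bp
  [206,216): 10 bp
  [216,222): 6 bp
  [222,230): 8 bp
  [230,237): 7 bp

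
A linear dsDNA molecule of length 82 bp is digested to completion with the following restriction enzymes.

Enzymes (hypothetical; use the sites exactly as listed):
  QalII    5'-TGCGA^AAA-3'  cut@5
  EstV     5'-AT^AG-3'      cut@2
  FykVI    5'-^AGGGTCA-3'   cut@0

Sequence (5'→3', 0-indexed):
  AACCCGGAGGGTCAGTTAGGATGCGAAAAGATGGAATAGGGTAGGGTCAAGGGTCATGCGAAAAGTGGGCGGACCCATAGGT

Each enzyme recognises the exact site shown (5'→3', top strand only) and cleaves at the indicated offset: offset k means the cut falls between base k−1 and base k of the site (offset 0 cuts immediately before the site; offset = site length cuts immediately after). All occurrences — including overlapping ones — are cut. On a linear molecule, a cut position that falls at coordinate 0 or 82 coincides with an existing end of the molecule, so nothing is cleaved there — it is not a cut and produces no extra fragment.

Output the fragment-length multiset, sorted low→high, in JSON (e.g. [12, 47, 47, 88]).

Scan for sites:
  QalII TGCGAAAA/5: at [21, 56] ⇒ [26, 61]
  EstV ATAG/2: at [35, 76] ⇒ [37, 78]
  FykVI AGGGTCA/0: at [7, 42, 49] ⇒ [7, 42, 49]

Pooled cuts: [7, 26, 37, 42, 49, 61, 78]

Fragment lengths:
  [0,7): 7 bp
  [7,26): 19 bp
  [26,37): 11 bp
  [37,42): 5 bp
  [42,49): 7 bp
  [49,61): 12 bp
  [61,78): 17 bp
  [78,82): 4 bp

[4,5,7,7,11,12,17,19]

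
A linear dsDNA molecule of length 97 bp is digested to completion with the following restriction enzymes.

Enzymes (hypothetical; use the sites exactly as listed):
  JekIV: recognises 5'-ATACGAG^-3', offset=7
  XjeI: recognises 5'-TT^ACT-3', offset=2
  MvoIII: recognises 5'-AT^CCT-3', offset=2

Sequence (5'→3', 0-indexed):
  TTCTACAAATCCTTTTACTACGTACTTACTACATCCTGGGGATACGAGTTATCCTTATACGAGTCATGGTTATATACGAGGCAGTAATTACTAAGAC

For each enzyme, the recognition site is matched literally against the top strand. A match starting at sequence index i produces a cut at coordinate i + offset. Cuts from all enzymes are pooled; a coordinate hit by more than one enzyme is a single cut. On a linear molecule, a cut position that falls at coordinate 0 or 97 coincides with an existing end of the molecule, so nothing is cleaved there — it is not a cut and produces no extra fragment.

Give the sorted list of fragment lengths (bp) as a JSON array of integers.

[4,6,7,8,9,10,11,11,14,17]

Per-enzyme occurrences:
  JekIV ATACGAG/7: at [41, 56, 73] ⇒ [48, 63, 80]
  XjeI TTACT/2: at [14, 25, 87] ⇒ [16, 27, 89]
  MvoIII ATCCT/2: at [8, 32, 50] ⇒ [10, 34, 52]

Pooled cuts: [10, 16, 27, 34, 48, 52, 63, 80, 89]

Fragments:
  [0,10): 10 bp
  [10,16): 6 bp
  [16,27): 11 bp
  [27,34): 7 bp
  [34,48): 14 bp
  [48,52): 4 bp
  [52,63): 11 bp
  [63,80): 17 bp
  [80,89): 9 bp
  [89,97): 8 bp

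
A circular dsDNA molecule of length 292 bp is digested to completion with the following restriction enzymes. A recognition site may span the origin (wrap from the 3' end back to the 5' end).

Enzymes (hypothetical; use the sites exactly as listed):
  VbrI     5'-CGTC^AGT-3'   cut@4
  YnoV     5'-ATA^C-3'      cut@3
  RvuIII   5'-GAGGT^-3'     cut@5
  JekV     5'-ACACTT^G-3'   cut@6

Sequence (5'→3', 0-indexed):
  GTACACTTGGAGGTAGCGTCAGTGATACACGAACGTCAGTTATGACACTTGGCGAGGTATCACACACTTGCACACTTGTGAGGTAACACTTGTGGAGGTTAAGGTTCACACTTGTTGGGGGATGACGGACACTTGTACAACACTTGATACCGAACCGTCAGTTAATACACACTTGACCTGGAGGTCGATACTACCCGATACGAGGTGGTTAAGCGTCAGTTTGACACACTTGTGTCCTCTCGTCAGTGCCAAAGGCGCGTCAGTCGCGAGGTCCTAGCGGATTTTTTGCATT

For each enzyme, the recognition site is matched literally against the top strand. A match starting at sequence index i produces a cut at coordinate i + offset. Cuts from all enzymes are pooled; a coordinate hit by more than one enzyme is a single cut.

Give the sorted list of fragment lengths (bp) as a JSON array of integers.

Per-enzyme occurrences:
  VbrI (CGTCAGT, off=4): starts [16, 33, 155, 213, 240, 257] → cuts [20, 37, 159, 217, 244, 261]
  YnoV (ATAC, off=3): starts [24, 146, 164, 187, 197] → cuts [27, 149, 167, 190, 200]
  RvuIII (GAGGT, off=5): starts [9, 53, 79, 94, 180, 201, 267] → cuts [14, 58, 84, 99, 185, 206, 272]
  JekV (ACACTTG, off=6): starts [2, 44, 63, 71, 85, 107, 128, 139, 168, 225] → cuts [8, 50, 69, 77, 91, 113, 134, 145, 174, 231]

All cut coordinates (distinct, sorted): [8, 14, 20, 27, 37, 50, 58, 69, 77, 84, 91, 99, 113, 134, 145, 149, 159, 167, 174, 185, 190, 200, 206, 217, 231, 244, 261, 272]

Fragments:
  8→14: 6 bp
  14→20: 6 bp
  20→27: 7 bp
  27→37: 10 bp
  37→50: 13 bp
  50→58: 8 bp
  58→69: 11 bp
  69→77: 8 bp
  77→84: 7 bp
  84→91: 7 bp
  91→99: 8 bp
  99→113: 14 bp
  113→134: 21 bp
  134→145: 11 bp
  145→149: 4 bp
  149→159: 10 bp
  159→167: 8 bp
  167→174: 7 bp
  174→185: 11 bp
  185→190: 5 bp
  190→200: 10 bp
  200→206: 6 bp
  206→217: 11 bp
  217→231: 14 bp
  231→244: 13 bp
  244→261: 17 bp
  261→272: 11 bp
  272→8 (wrap): 292-272+8 = 28 bp

[4,5,6,6,6,7,7,7,7,8,8,8,8,10,10,10,11,11,11,11,11,13,13,14,14,17,21,28]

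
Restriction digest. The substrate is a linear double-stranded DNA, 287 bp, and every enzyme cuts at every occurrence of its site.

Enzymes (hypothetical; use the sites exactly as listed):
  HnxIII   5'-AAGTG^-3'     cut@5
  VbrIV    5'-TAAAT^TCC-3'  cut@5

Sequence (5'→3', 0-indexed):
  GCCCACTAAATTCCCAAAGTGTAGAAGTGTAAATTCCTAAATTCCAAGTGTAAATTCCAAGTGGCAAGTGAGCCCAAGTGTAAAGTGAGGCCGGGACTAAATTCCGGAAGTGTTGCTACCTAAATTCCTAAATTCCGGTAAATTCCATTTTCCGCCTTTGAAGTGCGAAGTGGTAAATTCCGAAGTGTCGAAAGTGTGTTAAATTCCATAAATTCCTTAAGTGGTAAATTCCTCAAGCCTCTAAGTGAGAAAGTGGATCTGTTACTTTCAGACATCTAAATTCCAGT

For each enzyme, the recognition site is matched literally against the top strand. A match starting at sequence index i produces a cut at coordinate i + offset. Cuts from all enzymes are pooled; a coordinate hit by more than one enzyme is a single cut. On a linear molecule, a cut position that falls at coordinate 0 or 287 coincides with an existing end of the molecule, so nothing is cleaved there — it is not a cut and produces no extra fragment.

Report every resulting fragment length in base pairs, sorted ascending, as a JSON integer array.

[5,5,6,6,6,7,7,7,8,8,8,8,8,8,8,9,9,9,10,10,10,10,10,11,13,15,18,22,26]

Site scan:
  HnxIII AAGTG/5: at [16, 24, 45, 58, 65, 75, 82, 107, 160, 167, 182, 191, 218, 242, 250] ⇒ [21, 29, 50, 63, 70, 80, 87, 112, 165, 172, 187, 196, 223, 247, 255]
  VbrIV TAAATTCC/5: at [6, 29, 37, 50, 97, 120, 128, 138, 173, 199, 208, 224, 276] ⇒ [11, 34, 42, 55, 102, 125, 133, 143, 178, 204, 213, 229, 281]

All cut coordinates (distinct, sorted): [11, 21, 29, 34, 42, 50, 55, 63, 70, 80, 87, 102, 112, 125, 133, 143, 165, 172, 178, 187, 196, 204, 213, 223, 229, 247, 255, 281]

Fragments:
  [0,11): 11 bp
  [11,21): 10 bp
  [21,29): 8 bp
  [29,34): 5 bp
  [34,42): 8 bp
  [42,50): 8 bp
  [50,55): 5 bp
  [55,63): 8 bp
  [63,70): 7 bp
  [70,80): 10 bp
  [80,87): 7 bp
  [87,102): 15 bp
  [102,112): 10 bp
  [112,125): 13 bp
  [125,133): 8 bp
  [133,143): 10 bp
  [143,165): 22 bp
  [165,172): 7 bp
  [172,178): 6 bp
  [178,187): 9 bp
  [187,196): 9 bp
  [196,204): 8 bp
  [204,213): 9 bp
  [213,223): 10 bp
  [223,229): 6 bp
  [229,247): 18 bp
  [247,255): 8 bp
  [255,281): 26 bp
  [281,287): 6 bp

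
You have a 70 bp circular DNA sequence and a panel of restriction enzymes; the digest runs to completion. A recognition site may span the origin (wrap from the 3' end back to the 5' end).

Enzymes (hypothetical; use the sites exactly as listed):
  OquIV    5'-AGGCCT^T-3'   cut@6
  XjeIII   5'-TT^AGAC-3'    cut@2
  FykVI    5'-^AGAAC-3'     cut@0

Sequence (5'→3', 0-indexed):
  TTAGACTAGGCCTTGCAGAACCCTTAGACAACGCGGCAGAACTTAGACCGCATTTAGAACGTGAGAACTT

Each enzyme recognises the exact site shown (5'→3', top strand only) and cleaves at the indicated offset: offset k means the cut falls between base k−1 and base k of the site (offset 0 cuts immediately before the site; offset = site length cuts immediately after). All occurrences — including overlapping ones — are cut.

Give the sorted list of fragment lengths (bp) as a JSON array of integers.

[3,7,8,9,9,11,11,12]

Site scan:
  OquIV AGGCCTT/6: at [7] ⇒ [13]
  XjeIII TTAGAC/2: at [0, 23, 42] ⇒ [2, 25, 44]
  FykVI AGAAC/0: at [16, 37, 55, 63] ⇒ [16, 37, 55, 63]

All cut coordinates (distinct, sorted): [2, 13, 16, 25, 37, 44, 55, 63]

Fragment lengths:
  2→13: 11 bp
  13→16: 3 bp
  16→25: 9 bp
  25→37: 12 bp
  37→44: 7 bp
  44→55: 11 bp
  55→63: 8 bp
  63→2 (wrap): 70-63+2 = 9 bp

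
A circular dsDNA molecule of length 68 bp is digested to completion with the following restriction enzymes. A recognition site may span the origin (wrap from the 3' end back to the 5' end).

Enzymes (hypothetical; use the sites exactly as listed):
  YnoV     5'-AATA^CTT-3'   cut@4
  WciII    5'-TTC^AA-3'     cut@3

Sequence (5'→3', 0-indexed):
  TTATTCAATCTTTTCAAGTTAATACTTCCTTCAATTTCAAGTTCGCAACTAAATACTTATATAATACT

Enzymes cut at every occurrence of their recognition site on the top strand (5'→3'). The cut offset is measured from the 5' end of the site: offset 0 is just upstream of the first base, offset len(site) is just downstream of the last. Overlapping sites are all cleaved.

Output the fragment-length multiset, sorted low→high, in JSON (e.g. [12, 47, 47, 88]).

[6,8,8,9,9,11,17]

Site scan:
  YnoV (AATACTT, off=4): starts [20, 51, 62] → cuts [24, 55, 66]
  WciII (TTCAA, off=3): starts [3, 12, 29, 35] → cuts [6, 15, 32, 38]

All cut coordinates (distinct, sorted): [6, 15, 24, 32, 38, 55, 66]

Fragments:
  6→15: 9 bp
  15→24: 9 bp
  24→32: 8 bp
  32→38: 6 bp
  38→55: 17 bp
  55→66: 11 bp
  66→6 (wrap): 68-66+6 = 8 bp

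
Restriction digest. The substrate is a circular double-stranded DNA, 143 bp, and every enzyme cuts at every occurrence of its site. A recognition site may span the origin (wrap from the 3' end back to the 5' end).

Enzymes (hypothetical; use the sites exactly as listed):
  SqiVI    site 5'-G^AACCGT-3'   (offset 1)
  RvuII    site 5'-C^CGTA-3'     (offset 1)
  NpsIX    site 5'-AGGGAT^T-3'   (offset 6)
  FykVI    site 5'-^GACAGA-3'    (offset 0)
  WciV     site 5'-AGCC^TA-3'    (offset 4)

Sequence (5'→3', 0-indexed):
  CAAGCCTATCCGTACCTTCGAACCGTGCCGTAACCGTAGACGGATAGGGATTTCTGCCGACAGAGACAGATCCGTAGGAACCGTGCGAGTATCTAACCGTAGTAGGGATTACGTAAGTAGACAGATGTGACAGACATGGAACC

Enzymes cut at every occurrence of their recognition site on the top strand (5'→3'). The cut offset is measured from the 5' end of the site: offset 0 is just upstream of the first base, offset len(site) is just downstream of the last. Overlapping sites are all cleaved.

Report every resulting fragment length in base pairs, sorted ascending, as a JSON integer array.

Per-enzyme occurrences:
  SqiVI GAACCGT/1: at [19, 77] ⇒ [20, 78]
  RvuII CCGTA/1: at [9, 27, 33, 71, 96] ⇒ [10, 28, 34, 72, 97]
  NpsIX AGGGATT/6: at [45, 103] ⇒ [51, 109]
  FykVI GACAGA/0: at [58, 64, 119, 128] ⇒ [58, 64, 119, 128]
  WciV AGCCTA/4: at [2] ⇒ [6]

All cut coordinates (distinct, sorted): [6, 10, 20, 28, 34, 51, 58, 64, 72, 78, 97, 109, 119, 128]

Fragments:
  6→10: 4 bp
  10→20: 10 bp
  20→28: 8 bp
  28→34: 6 bp
  34→51: 17 bp
  51→58: 7 bp
  58→64: 6 bp
  64→72: 8 bp
  72→78: 6 bp
  78→97: 19 bp
  97→109: 12 bp
  109→119: 10 bp
  119→128: 9 bp
  128→6 (wrap): 143-128+6 = 21 bp

[4,6,6,6,7,8,8,9,10,10,12,17,19,21]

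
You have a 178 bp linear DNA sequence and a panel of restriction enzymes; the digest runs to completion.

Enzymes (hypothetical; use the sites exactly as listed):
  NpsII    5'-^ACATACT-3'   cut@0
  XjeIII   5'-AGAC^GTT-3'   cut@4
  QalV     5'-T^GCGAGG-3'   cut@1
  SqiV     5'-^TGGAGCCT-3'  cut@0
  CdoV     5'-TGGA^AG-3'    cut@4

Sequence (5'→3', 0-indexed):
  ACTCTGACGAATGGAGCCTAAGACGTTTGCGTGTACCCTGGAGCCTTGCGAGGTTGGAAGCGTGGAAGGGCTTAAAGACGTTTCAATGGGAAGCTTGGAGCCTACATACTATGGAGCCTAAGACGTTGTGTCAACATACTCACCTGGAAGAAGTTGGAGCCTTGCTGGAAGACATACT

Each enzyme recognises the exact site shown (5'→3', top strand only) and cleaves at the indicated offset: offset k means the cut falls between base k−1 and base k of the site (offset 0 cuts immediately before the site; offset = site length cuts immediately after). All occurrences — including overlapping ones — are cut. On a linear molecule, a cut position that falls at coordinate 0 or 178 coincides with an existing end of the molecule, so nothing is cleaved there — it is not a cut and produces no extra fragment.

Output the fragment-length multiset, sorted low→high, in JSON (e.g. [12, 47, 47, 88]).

Site scan:
  NpsII (ACATACT, off=0): starts [103, 133, 171] → cuts [103, 133, 171]
  XjeIII (AGACGTT, off=4): starts [20, 75, 120] → cuts [24, 79, 124]
  QalV (TGCGAGG, off=1): starts [46] → cuts [47]
  SqiV (TGGAGCCT, off=0): starts [11, 38, 95, 111, 154] → cuts [11, 38, 95, 111, 154]
  CdoV (TGGAAG, off=4): starts [54, 62, 144, 165] → cuts [58, 66, 148, 169]

Pooled cuts: [11, 24, 38, 47, 58, 66, 79, 95, 103, 111, 124, 133, 148, 154, 169, 171]

Fragments:
  [0,11): 11 bp
  [11,24): 13 bp
  [24,38): 14 bp
  [38,47): 9 bp
  [47,58): 11 bp
  [58,66): 8 bp
  [66,79): 13 bp
  [79,95): 16 bp
  [95,103): 8 bp
  [103,111): 8 bp
  [111,124): 13 bp
  [124,133): 9 bp
  [133,148): 15 bp
  [148,154): 6 bp
  [154,169): 15 bp
  [169,171): 2 bp
  [171,178): 7 bp

[2,6,7,8,8,8,9,9,11,11,13,13,13,14,15,15,16]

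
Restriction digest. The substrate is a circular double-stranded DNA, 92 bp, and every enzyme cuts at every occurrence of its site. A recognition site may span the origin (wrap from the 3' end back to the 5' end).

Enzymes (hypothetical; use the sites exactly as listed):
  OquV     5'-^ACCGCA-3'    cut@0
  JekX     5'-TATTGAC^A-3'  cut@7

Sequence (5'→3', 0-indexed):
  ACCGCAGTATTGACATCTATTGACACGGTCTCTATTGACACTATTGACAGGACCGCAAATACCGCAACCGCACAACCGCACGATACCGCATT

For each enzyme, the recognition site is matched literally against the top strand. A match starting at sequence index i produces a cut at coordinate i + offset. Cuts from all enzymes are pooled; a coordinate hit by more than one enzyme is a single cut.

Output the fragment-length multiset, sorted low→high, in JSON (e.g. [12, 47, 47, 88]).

Scan for sites:
  OquV ACCGCA/0: at [0, 51, 60, 66, 74, 84] ⇒ [0, 51, 60, 66, 74, 84]
  JekX TATTGACA/7: at [7, 17, 32, 41] ⇒ [14, 24, 39, 48]

All cut coordinates (distinct, sorted): [0, 14, 24, 39, 48, 51, 60, 66, 74, 84]

Fragment lengths:
  0→14: 14 bp
  14→24: 10 bp
  24→39: 15 bp
  39→48: 9 bp
  48→51: 3 bp
  51→60: 9 bp
  60→66: 6 bp
  66→74: 8 bp
  74→84: 10 bp
  84→0 (wrap): 92-84+0 = 8 bp

[3,6,8,8,9,9,10,10,14,15]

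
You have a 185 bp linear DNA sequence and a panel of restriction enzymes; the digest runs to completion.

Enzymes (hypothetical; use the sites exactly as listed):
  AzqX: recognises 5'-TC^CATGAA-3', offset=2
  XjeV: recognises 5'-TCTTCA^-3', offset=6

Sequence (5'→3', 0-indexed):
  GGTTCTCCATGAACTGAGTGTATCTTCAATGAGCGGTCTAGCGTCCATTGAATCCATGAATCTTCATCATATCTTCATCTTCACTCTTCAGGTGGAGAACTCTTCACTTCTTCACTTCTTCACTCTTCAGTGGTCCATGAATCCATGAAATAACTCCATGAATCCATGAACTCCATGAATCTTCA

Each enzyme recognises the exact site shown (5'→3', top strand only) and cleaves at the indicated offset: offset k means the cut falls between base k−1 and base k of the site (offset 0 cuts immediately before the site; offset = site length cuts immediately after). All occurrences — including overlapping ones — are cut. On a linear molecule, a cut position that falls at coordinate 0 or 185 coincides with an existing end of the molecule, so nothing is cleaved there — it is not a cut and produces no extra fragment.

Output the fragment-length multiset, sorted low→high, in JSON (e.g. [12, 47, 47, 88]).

Site scan:
  AzqX (TCCATGAA, off=2): starts [5, 52, 133, 141, 154, 162, 171] → cuts [7, 54, 135, 143, 156, 164, 173]
  XjeV (TCTTCA, off=6): starts [22, 60, 71, 77, 84, 100, 108, 116, 123, 179] → cuts [28, 66, 77, 83, 90, 106, 114, 122, 129] (position 185 is a terminus of the linear molecule — no cut)

All cut coordinates (distinct, sorted): [7, 28, 54, 66, 77, 83, 90, 106, 114, 122, 129, 135, 143, 156, 164, 173]

Fragment lengths:
  [0,7): 7 bp
  [7,28): 21 bp
  [28,54): 26 bp
  [54,66): 12 bp
  [66,77): 11 bp
  [77,83): 6 bp
  [83,90): 7 bp
  [90,106): 16 bp
  [106,114): 8 bp
  [114,122): 8 bp
  [122,129): 7 bp
  [129,135): 6 bp
  [135,143): 8 bp
  [143,156): 13 bp
  [156,164): 8 bp
  [164,173): 9 bp
  [173,185): 12 bp

[6,6,7,7,7,8,8,8,8,9,11,12,12,13,16,21,26]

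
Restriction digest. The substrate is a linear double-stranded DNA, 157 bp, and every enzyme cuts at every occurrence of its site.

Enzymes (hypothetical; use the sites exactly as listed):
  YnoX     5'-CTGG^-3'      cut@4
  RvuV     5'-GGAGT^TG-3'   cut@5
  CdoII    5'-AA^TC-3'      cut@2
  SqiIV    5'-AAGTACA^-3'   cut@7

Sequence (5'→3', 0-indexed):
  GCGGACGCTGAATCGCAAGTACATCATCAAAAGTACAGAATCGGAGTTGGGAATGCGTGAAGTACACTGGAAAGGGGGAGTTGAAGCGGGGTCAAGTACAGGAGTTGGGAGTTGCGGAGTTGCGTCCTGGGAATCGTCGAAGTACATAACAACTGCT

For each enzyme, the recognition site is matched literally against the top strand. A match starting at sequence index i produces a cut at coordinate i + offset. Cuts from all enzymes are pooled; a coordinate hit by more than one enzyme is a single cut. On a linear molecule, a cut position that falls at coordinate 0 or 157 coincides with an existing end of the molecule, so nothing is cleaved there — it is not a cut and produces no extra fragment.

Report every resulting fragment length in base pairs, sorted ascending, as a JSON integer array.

[3,3,4,5,7,7,8,10,11,11,11,12,13,14,19,19]

Per-enzyme occurrences:
  YnoX (CTGG, off=4): starts [66, 126] → cuts [70, 130]
  RvuV (GGAGTTG, off=5): starts [42, 76, 100, 107, 115] → cuts [47, 81, 105, 112, 120]
  CdoII (AATC, off=2): starts [10, 38, 131] → cuts [12, 40, 133]
  SqiIV (AAGTACA, off=7): starts [16, 30, 59, 93, 139] → cuts [23, 37, 66, 100, 146]

All cut coordinates (distinct, sorted): [12, 23, 37, 40, 47, 66, 70, 81, 100, 105, 112, 120, 130, 133, 146]

Fragments:
  [0,12): 12 bp
  [12,23): 11 bp
  [23,37): 14 bp
  [37,40): 3 bp
  [40,47): 7 bp
  [47,66): 19 bp
  [66,70): 4 bp
  [70,81): 11 bp
  [81,100): 19 bp
  [100,105): 5 bp
  [105,112): 7 bp
  [112,120): 8 bp
  [120,130): 10 bp
  [130,133): 3 bp
  [133,146): 13 bp
  [146,157): 11 bp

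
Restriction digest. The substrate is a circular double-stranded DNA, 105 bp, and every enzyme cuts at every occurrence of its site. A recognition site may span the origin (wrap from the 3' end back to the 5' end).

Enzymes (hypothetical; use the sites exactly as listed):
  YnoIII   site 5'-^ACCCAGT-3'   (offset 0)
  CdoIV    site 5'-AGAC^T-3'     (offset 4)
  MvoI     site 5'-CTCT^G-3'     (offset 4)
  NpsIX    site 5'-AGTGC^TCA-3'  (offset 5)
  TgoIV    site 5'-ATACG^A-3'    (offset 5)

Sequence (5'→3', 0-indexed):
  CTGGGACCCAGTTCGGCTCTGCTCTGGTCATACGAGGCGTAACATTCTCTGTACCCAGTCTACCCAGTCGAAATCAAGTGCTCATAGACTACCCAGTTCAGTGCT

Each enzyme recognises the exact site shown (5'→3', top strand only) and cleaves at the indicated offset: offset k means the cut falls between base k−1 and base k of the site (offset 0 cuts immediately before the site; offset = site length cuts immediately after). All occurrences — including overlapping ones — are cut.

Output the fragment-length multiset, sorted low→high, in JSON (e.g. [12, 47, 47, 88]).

[1,2,3,5,8,9,9,15,16,17,20]

Site scan:
  YnoIII (ACCCAGT, off=0): starts [5, 52, 61, 90] → cuts [5, 52, 61, 90]
  CdoIV (AGACT, off=4): starts [85] → cuts [89]
  MvoI (CTCTG, off=4): starts [16, 21, 46, 103] → cuts [2, 20, 25, 50]
  NpsIX (AGTGCTCA, off=5): starts [76] → cuts [81]
  TgoIV (ATACGA, off=5): starts [29] → cuts [34]

All cut coordinates (distinct, sorted): [2, 5, 20, 25, 34, 50, 52, 61, 81, 89, 90]

Fragment lengths:
  2→5: 3 bp
  5→20: 15 bp
  20→25: 5 bp
  25→34: 9 bp
  34→50: 16 bp
  50→52: 2 bp
  52→61: 9 bp
  61→81: 20 bp
  81→89: 8 bp
  89→90: 1 bp
  90→2 (wrap): 105-90+2 = 17 bp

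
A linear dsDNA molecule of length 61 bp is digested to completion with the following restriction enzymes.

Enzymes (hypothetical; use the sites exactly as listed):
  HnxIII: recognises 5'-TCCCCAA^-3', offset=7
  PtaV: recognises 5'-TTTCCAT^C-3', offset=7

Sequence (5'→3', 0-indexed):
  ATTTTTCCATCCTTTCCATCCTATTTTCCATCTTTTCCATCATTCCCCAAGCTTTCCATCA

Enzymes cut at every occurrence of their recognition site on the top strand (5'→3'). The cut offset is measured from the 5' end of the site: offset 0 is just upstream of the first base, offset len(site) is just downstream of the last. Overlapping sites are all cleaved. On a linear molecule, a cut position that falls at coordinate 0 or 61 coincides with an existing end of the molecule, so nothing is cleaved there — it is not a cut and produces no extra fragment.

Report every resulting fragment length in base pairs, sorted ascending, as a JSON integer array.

[2,9,9,9,10,10,12]

Site scan:
  HnxIII TCCCCAA/7: at [43] ⇒ [50]
  PtaV TTTCCATC/7: at [3, 12, 24, 33, 52] ⇒ [10, 19, 31, 40, 59]

Pooled cuts: [10, 19, 31, 40, 50, 59]

Fragments:
  [0,10): 10 bp
  [10,19): 9 bp
  [19,31): 12 bp
  [31,40): 9 bp
  [40,50): 10 bp
  [50,59): 9 bp
  [59,61): 2 bp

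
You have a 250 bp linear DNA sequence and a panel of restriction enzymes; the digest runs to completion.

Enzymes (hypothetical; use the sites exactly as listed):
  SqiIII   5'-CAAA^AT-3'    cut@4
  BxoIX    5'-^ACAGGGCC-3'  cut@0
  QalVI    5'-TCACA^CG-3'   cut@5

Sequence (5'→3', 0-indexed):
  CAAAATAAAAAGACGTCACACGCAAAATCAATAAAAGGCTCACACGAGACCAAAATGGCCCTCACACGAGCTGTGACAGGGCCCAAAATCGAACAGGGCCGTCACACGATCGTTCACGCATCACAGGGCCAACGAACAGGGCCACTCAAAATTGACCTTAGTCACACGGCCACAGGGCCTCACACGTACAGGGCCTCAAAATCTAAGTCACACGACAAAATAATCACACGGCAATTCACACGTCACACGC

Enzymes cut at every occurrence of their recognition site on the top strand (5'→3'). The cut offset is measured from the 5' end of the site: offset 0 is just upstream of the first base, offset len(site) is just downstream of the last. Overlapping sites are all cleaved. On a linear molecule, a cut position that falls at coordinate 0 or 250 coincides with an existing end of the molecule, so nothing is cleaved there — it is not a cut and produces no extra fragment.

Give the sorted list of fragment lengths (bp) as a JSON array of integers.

[3,3,4,5,5,6,7,7,9,9,10,12,12,12,12,13,13,13,14,15,16,16,16,18]

Per-enzyme occurrences:
  SqiIII (CAAAAT, off=4): starts [0, 22, 50, 83, 146, 196, 215] → cuts [4, 26, 54, 87, 150, 200, 219]
  BxoIX (ACAGGGCC, off=0): starts [75, 92, 122, 135, 171, 187] → cuts [75, 92, 122, 135, 171, 187]
  QalVI (TCACACG, off=5): starts [15, 39, 61, 101, 161, 179, 207, 223, 235, 242] → cuts [20, 44, 66, 106, 166, 184, 212, 228, 240, 247]

All cut coordinates (distinct, sorted): [4, 20, 26, 44, 54, 66, 75, 87, 92, 106, 122, 135, 150, 166, 171, 184, 187, 200, 212, 219, 228, 240, 247]

Fragment lengths:
  [0,4): 4 bp
  [4,20): 16 bp
  [20,26): 6 bp
  [26,44): 18 bp
  [44,54): 10 bp
  [54,66): 12 bp
  [66,75): 9 bp
  [75,87): 12 bp
  [87,92): 5 bp
  [92,106): 14 bp
  [106,122): 16 bp
  [122,135): 13 bp
  [135,150): 15 bp
  [150,166): 16 bp
  [166,171): 5 bp
  [171,184): 13 bp
  [184,187): 3 bp
  [187,200): 13 bp
  [200,212): 12 bp
  [212,219): 7 bp
  [219,228): 9 bp
  [228,240): 12 bp
  [240,247): 7 bp
  [247,250): 3 bp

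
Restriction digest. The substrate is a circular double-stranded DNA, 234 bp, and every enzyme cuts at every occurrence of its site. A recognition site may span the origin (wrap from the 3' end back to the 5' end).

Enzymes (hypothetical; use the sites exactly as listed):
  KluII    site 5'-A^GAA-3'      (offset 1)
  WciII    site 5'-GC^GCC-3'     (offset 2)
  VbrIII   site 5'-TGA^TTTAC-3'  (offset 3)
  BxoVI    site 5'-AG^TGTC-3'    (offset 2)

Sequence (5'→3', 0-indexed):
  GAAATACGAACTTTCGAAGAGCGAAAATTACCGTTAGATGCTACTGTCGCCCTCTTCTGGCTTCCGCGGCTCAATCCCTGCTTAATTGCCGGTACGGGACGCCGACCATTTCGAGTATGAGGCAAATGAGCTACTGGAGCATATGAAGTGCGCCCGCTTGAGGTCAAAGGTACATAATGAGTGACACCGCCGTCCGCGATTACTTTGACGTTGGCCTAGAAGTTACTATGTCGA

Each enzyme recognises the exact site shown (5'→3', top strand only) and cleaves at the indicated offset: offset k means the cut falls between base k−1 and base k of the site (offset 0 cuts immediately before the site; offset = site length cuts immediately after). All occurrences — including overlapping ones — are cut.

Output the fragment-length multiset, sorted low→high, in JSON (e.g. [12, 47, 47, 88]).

[16,67,151]

Scan for sites:
  KluII (AGAA, off=1): starts [217, 233] → cuts [0, 218]
  WciII (GCGCC, off=2): starts [149] → cuts [151]
  VbrIII (TGATTTAC, off=3): no sites
  BxoVI (AGTGTC, off=2): no sites

Pooled cuts: [0, 151, 218]

Fragment lengths:
  0→151: 151 bp
  151→218: 67 bp
  218→0 (wrap): 234-218+0 = 16 bp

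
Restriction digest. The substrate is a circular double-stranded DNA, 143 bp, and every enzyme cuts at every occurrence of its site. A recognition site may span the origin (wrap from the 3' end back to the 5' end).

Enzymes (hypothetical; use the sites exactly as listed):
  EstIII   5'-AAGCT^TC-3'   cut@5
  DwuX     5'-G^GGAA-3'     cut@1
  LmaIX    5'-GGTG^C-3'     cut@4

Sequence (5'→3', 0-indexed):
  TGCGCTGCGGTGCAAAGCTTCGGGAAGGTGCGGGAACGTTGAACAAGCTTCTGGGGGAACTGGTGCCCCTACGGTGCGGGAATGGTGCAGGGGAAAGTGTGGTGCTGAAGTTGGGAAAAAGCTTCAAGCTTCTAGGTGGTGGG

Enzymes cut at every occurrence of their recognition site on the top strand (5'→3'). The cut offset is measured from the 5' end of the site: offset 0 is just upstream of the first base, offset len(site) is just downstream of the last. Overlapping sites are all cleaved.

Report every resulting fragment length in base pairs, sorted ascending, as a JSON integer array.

Site scan:
  EstIII AAGCTTC/5: at [14, 44, 118, 125] ⇒ [19, 49, 123, 130]
  DwuX GGGAA/1: at [21, 31, 54, 77, 90, 112] ⇒ [22, 32, 55, 78, 91, 113]
  LmaIX GGTGC/4: at [8, 26, 61, 72, 83, 100, 141] ⇒ [2, 12, 30, 65, 76, 87, 104]

Pooled cuts: [2, 12, 19, 22, 30, 32, 49, 55, 65, 76, 78, 87, 91, 104, 113, 123, 130]

Fragment lengths:
  2→12: 10 bp
  12→19: 7 bp
  19→22: 3 bp
  22→30: 8 bp
  30→32: 2 bp
  32→49: 17 bp
  49→55: 6 bp
  55→65: 10 bp
  65→76: 11 bp
  76→78: 2 bp
  78→87: 9 bp
  87→91: 4 bp
  91→104: 13 bp
  104→113: 9 bp
  113→123: 10 bp
  123→130: 7 bp
  130→2 (wrap): 143-130+2 = 15 bp

[2,2,3,4,6,7,7,8,9,9,10,10,10,11,13,15,17]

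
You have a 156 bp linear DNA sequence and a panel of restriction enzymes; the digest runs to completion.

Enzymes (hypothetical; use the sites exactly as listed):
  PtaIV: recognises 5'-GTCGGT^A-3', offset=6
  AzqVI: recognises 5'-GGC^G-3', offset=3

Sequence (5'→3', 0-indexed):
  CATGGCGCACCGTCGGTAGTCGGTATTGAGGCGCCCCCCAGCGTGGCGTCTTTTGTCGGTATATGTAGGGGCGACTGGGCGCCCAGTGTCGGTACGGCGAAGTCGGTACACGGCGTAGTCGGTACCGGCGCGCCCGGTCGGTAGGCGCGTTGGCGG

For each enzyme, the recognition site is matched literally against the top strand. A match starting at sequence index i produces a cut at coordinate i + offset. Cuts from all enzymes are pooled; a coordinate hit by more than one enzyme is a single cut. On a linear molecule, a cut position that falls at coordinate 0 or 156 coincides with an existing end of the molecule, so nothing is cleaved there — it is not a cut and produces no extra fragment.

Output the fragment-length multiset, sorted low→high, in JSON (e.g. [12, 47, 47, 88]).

[2,4,5,6,6,7,7,8,8,8,9,9,11,12,13,13,13,15]

Scan for sites:
  PtaIV GTCGGTA/6: at [11, 18, 54, 87, 101, 117, 136] ⇒ [17, 24, 60, 93, 107, 123, 142]
  AzqVI GGCG/3: at [3, 29, 44, 69, 77, 95, 111, 126, 143, 151] ⇒ [6, 32, 47, 72, 80, 98, 114, 129, 146, 154]

All cut coordinates (distinct, sorted): [6, 17, 24, 32, 47, 60, 72, 80, 93, 98, 107, 114, 123, 129, 142, 146, 154]

Fragment lengths:
  [0,6): 6 bp
  [6,17): 11 bp
  [17,24): 7 bp
  [24,32): 8 bp
  [32,47): 15 bp
  [47,60): 13 bp
  [60,72): 12 bp
  [72,80): 8 bp
  [80,93): 13 bp
  [93,98): 5 bp
  [98,107): 9 bp
  [107,114): 7 bp
  [114,123): 9 bp
  [123,129): 6 bp
  [129,142): 13 bp
  [142,146): 4 bp
  [146,154): 8 bp
  [154,156): 2 bp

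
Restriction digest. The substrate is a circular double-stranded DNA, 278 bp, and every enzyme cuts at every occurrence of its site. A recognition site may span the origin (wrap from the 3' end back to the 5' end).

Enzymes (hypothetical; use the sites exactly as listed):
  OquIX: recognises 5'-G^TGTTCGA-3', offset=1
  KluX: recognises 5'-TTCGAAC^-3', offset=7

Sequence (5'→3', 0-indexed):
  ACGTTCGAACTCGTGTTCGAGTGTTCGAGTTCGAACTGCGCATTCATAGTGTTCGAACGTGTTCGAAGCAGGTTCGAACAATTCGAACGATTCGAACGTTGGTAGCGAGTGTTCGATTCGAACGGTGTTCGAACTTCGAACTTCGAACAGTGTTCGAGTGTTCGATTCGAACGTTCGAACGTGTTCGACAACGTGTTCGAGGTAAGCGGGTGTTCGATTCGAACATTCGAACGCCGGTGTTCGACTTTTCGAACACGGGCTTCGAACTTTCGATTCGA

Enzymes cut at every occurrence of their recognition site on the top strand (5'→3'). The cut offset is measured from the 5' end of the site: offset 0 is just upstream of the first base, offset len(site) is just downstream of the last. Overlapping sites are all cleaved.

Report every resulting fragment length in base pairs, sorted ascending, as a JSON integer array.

[1,1,2,2,3,5,7,7,8,8,8,8,8,9,9,9,9,12,12,13,13,13,14,14,14,15,17,17,20]

Per-enzyme occurrences:
  OquIX GTGTTCGA/1: at [12, 20, 48, 58, 108, 124, 149, 157, 180, 192, 209, 236] ⇒ [13, 21, 49, 59, 109, 125, 150, 158, 181, 193, 210, 237]
  KluX TTCGAAC/7: at [3, 29, 51, 72, 81, 90, 116, 127, 134, 141, 165, 173, 217, 225, 247, 260, 273] ⇒ [2, 10, 36, 58, 79, 88, 97, 123, 134, 141, 148, 172, 180, 224, 232, 254, 267]

Pooled cuts: [2, 10, 13, 21, 36, 49, 58, 59, 79, 88, 97, 109, 123, 125, 134, 141, 148, 150, 158, 172, 180, 181, 193, 210, 224, 232, 237, 254, 267]

Fragment lengths:
  2→10: 8 bp
  10→13: 3 bp
  13→21: 8 bp
  21→36: 15 bp
  36→49: 13 bp
  49→58: 9 bp
  58→59: 1 bp
  59→79: 20 bp
  79→88: 9 bp
  88→97: 9 bp
  97→109: 12 bp
  109→123: 14 bp
  123→125: 2 bp
  125→134: 9 bp
  134→141: 7 bp
  141→148: 7 bp
  148→150: 2 bp
  150→158: 8 bp
  158→172: 14 bp
  172→180: 8 bp
  180→181: 1 bp
  181→193: 12 bp
  193→210: 17 bp
  210→224: 14 bp
  224→232: 8 bp
  232→237: 5 bp
  237→254: 17 bp
  254→267: 13 bp
  267→2 (wrap): 278-267+2 = 13 bp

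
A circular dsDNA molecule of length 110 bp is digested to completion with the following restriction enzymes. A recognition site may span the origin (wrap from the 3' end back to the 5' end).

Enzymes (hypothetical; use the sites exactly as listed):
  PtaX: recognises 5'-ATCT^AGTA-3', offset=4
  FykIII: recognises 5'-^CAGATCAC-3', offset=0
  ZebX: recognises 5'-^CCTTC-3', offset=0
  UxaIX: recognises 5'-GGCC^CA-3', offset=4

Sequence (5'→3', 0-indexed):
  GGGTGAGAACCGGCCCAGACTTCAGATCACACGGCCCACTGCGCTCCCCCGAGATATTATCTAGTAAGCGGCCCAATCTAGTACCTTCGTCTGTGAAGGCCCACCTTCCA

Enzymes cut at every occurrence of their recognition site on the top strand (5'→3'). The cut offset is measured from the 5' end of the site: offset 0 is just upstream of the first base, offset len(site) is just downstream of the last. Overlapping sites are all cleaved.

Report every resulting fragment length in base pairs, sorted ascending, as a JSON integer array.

[2,4,6,7,11,14,18,22,26]

Site scan:
  PtaX (ATCTAGTA, off=4): starts [58, 75] → cuts [62, 79]
  FykIII (CAGATCAC, off=0): starts [22] → cuts [22]
  ZebX (CCTTC, off=0): starts [83, 103] → cuts [83, 103]
  UxaIX (GGCCCA, off=4): starts [11, 32, 69, 97] → cuts [15, 36, 73, 101]

Pooled cuts: [15, 22, 36, 62, 73, 79, 83, 101, 103]

Fragment lengths:
  15→22: 7 bp
  22→36: 14 bp
  36→62: 26 bp
  62→73: 11 bp
  73→79: 6 bp
  79→83: 4 bp
  83→101: 18 bp
  101→103: 2 bp
  103→15 (wrap): 110-103+15 = 22 bp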